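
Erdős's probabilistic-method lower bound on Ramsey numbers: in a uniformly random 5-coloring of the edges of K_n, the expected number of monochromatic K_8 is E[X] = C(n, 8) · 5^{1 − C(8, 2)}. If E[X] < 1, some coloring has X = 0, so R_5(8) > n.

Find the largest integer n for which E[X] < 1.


We need C(n, 8) · 5^{1 − 28} < 1, i.e. C(n, 8) < 5^{28 − 1} = 7450580596923828125.
Check values of n near the boundary:
  n = 862: C(862, 8) = 7317951015318931845; 7317951015318931845 < 7450580596923828125? YES
  n = 863: C(863, 8) = 7386423071602617757; 7386423071602617757 < 7450580596923828125? YES
  n = 864: C(864, 8) = 7455455062926006708; 7455455062926006708 < 7450580596923828125? NO
The largest n with C(n, 8) < 7450580596923828125 is n = 863 (where E[X] = 7386423071602617757/7450580596923828125 ≈ 0.991389). Hence R_5(8) > 863, i.e. R_5(8) ≥ 864.

Largest n = 863; hence R_5(8) > 863.


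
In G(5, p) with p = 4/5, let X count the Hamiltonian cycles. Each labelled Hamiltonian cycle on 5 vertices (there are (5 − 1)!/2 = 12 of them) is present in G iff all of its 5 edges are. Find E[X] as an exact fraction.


K_5 has (5 − 1)!/2 = 12 labelled Hamiltonian cycles.
For each such Hamiltonian cycle H, let X_H = 1 if all 5 edges of H are present in G. Then P[X_H = 1] = p^{5} = (4/5)^{5} = 1024/3125.
Summing the indicators: E[X] = Σ_H E[X_H] = 12 · p^{5} = 12 · 1024/3125 = 12288/3125.
Numerically: E[X] ≈ 3.9322.

E[X] = 12 · (4/5)^{5} = 12288/3125 ≈ 3.9322.


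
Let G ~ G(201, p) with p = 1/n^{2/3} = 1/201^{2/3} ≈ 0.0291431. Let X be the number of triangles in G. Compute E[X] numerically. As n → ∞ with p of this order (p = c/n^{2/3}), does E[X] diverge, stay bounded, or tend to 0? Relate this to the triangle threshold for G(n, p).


Number of potential triangles: C(201, 3) = 1333300.
Each occurs with probability p³ ≈ (0.0291431)³ ≈ 2.47518626e-05.
By linearity: E[X] = C(201, 3)·p³ ≈ 1333300 · 2.47518626e-05 ≈ 33.001658.
Since α = 2/3 < 1, p = c/n^{2/3} ≫ 1/n is above the triangle threshold p ~ 1/n. Asymptotically E[X] ~ (c³/6)·n^{3(1−α)} = (1³/6)·n^{1} → ∞; triangles are abundant w.h.p.

E[X] ≈ 33.001658; in regime p = Θ(1/n^{2/3}) E[X] diverges (above the triangle threshold p ~ 1/n).


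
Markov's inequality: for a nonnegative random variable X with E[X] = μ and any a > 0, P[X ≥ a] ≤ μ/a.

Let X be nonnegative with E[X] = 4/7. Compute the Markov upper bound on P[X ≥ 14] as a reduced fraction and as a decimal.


μ = E[X] = 4/7, a = 14.
Markov: P[X ≥ 14] ≤ μ/a = (4/7)/14 = 2/49.
Numerically: ≈ 0.040816.
(Since a = 14 > μ = 0.571429, the bound 2/49 is < 1 and informative.)

P[X ≥ 14] ≤ 2/49 ≈ 0.040816.


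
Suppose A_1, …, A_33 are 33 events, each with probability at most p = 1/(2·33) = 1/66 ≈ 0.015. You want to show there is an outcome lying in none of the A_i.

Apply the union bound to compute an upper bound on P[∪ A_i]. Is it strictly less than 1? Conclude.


Union bound: P[∪_{i=1}^{33} A_i] ≤ Σ_i P[A_i] ≤ 33·p = 33·(1/66) = 1/2.
Numerically: 1/2 ≈ 0.500.
Is 1/2 < 1? YES.
Since P[∪ A_i] ≤ 1/2 < 1, the complement has P[∩ A_i^c] ≥ 1 − 1/2 = 1/2 > 0, so some outcome avoids every A_i.

33·p = 1/2 ≈ 0.500; existence CERTIFIED by the union bound.


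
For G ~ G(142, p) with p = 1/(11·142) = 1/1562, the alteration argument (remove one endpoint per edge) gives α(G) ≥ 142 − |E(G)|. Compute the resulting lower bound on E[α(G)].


E[|E(G)|] = C(142, 2)·p = 10011 · (1/1562) = 141/22.
E[α(G)] ≥ n − E[|E(G)|] = 142 − 141/22 = 2983/22.
Numerically: ≈ 135.5909.
(This is only a lower bound; the true E[α(G)] may be larger.)

E[α(G)] ≥ 2983/22 ≈ 135.5909.


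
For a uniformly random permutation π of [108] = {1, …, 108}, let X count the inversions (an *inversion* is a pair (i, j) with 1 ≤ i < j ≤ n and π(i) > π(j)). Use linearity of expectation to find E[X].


Write X = Σ X_I over the C(108, 2) = 5778 pairs i < j, with X_I the indicator of one inversion.
There are 5778 indicators.
For each fixed pair i < j, the values π(i) and π(j) are two distinct elements of {1, …, 108} in uniformly random order; by symmetry P[π(i) > π(j)] = 1/2.
By linearity: E[X] = 5778 · (1/2) = C(108, 2) · (1/2) = 5778/2 = 2889 ≈ 2889.000.

E[X] = 2889 = 2889.000.


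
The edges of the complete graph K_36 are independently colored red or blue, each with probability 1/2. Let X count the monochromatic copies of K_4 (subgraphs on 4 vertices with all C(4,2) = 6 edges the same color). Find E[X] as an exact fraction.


Let X = Σ_S X_S over the C(36, 4) = 58905 subsets S of size 4, where X_S = 1 if the K_4 on S is monochromatic.
For a fixed S, the K_4 on S has C(4, 2) = 6 edges. P[all 6 edges red] = (1/2)^6, and likewise for blue, so P[monochromatic] = 2·(1/2)^6 = 2^{1 − 6} = 1/32.
By linearity: E[X] = C(36, 4) · 2^{1 − 6} = 58905 · 1/32 = 58905/32.
Numerically: E[X] ≈ 1840.781.

E[X] = C(36,4)·2^(1−C(4,2)) = 58905/32 ≈ 1840.781.


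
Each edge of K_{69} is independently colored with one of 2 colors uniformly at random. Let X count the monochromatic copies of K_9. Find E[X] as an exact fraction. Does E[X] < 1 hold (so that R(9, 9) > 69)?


E[X] = C(69, 9) · 2^{1 − 36} = 56672074888 · 2^{−35} = 56672074888/34359738368.
As a reduced fraction: E[X] = 7084009361/4294967296 ≈ 1.64937.
Is E[X] < 1? NO.
Since E[X] ≥ 1, the first-moment bound is inconclusive at n = 69; it does NOT by itself certify R(9, 9) > 69.

E[X] = 7084009361/4294967296 ≈ 1.64937; E[X] ≥ 1; first-moment method inconclusive here.


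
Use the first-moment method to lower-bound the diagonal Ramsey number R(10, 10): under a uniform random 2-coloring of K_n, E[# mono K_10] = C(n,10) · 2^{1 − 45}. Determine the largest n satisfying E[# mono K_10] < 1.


We need C(n, 10) · 2^{1 − 45} < 1, i.e. C(n, 10) < 2^{45 − 1} = 17592186044416.
Check values of n near the boundary:
  n = 96: C(96, 10) = 11279926456656; 11279926456656 < 17592186044416? YES
  n = 97: C(97, 10) = 12576469727536; 12576469727536 < 17592186044416? YES
  n = 98: C(98, 10) = 14005614014756; 14005614014756 < 17592186044416? YES
  n = 99: C(99, 10) = 15579278510796; 15579278510796 < 17592186044416? YES
  n = 100: C(100, 10) = 17310309456440; 17310309456440 < 17592186044416? YES
  n = 101: C(101, 10) = 19212541264840; 19212541264840 < 17592186044416? NO
  n = 102: C(102, 10) = 21300860967540; 21300860967540 < 17592186044416? NO
  n = 103: C(103, 10) = 23591276125340; 23591276125340 < 17592186044416? NO
The largest n with C(n, 10) < 17592186044416 is n = 100 (where E[X] = 2163788682055/2199023255552 ≈ 0.983977). Hence R(10, 10) > 100, i.e. R(10, 10) ≥ 101.

Largest n = 100; hence R(10, 10) > 100.


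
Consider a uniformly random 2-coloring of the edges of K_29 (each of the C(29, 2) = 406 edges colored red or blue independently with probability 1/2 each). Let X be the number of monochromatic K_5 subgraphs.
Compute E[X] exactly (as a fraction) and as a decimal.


Let X = Σ_S X_S over the C(29, 5) = 118755 subsets S of size 5, where X_S = 1 if the K_5 on S is monochromatic.
For a fixed S, the K_5 on S has C(5, 2) = 10 edges. P[all 10 edges red] = (1/2)^10, and likewise for blue, so P[monochromatic] = 2·(1/2)^10 = 2^{1 − 10} = 1/512.
Summing: E[X] = C(29, 5) · 2^{1 − 10} = 118755 · 1/512 = 118755/512.
Numerically: E[X] ≈ 231.9434.

E[X] = C(29,5)·2^(1−C(5,2)) = 118755/512 ≈ 231.9434.


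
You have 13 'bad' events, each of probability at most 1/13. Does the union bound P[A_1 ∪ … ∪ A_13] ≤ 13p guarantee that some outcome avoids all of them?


Union bound: P[∪_{i=1}^{13} A_i] ≤ Σ_i P[A_i] ≤ 13·p = 13·(1/13) = 1.
Numerically: 1 ≈ 1.0000000.
Is 1 < 1? NO.
Since the bound 1 is ≥ 1, the union bound is uninformative here; it does NOT by itself certify existence.

13·p = 1 ≈ 1.0000000; existence NOT certified by the union bound.


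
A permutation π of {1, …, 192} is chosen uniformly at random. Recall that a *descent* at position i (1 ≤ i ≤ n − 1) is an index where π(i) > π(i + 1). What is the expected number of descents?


Write X = Σ X_I over i = 1, …, 191, with X_I the indicator of one descent.
There are 191 indicators.
For each fixed i, the pair (π(i), π(i+1)) is a uniformly random ordered pair of distinct values from {1, …, 192}; by symmetry P[π(i) > π(i+1)] = 1/2.
By linearity: E[X] = 191 · (1/2) = (192 − 1) · (1/2) = 191/2 ≈ 95.500000.

E[X] = 191/2 = 95.500000.


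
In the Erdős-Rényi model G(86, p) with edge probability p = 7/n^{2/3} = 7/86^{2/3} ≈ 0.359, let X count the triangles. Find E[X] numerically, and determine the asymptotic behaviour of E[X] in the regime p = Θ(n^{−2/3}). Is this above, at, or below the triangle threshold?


Number of potential triangles: C(86, 3) = 102340.
Each occurs with probability p³ ≈ (0.359)³ ≈ 4.63764e-02.
By linearity: E[X] = C(86, 3)·p³ ≈ 102340 · 4.63764e-02 ≈ 4746.163.
Since α = 2/3 < 1, p = c/n^{2/3} ≫ 1/n is above the triangle threshold p ~ 1/n. Asymptotically E[X] ~ (c³/6)·n^{3(1−α)} = (7³/6)·n^{1} → ∞; triangles are abundant w.h.p.

E[X] ≈ 4746.163; in regime p = Θ(1/n^{2/3}) E[X] diverges (above the triangle threshold p ~ 1/n).


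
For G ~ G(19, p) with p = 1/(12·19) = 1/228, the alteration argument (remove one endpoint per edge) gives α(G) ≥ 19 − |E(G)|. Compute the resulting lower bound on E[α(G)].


E[|E(G)|] = C(19, 2)·p = 171 · (1/228) = 3/4.
E[α(G)] ≥ n − E[|E(G)|] = 19 − 3/4 = 73/4.
Numerically: ≈ 18.250000.
(This is only a lower bound; the true E[α(G)] may be larger.)

E[α(G)] ≥ 73/4 ≈ 18.250000.


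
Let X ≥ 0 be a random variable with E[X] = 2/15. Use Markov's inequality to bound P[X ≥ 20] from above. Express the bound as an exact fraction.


μ = E[X] = 2/15, a = 20.
Markov: P[X ≥ 20] ≤ μ/a = (2/15)/20 = 1/150.
Numerically: ≈ 0.007.
(Since a = 20 > μ = 0.133, the bound 1/150 is < 1 and informative.)

P[X ≥ 20] ≤ 1/150 ≈ 0.007.


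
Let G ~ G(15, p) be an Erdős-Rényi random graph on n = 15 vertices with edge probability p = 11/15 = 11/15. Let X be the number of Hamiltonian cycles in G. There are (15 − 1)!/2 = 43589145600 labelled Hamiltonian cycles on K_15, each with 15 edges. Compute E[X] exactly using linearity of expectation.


K_15 has (15 − 1)!/2 = 43589145600 labelled Hamiltonian cycles.
For each such Hamiltonian cycle H, let X_H = 1 if all 15 edges of H are present in G. Then P[X_H = 1] = p^{15} = (11/15)^{15} = 4177248169415651/437893890380859375.
Summing the indicators: E[X] = Σ_H E[X_H] = 43589145600 · p^{15} = 43589145600 · 4177248169415651/437893890380859375 = 29972457393249757754368/72081298828125.
Numerically: E[X] ≈ 4.15815e+08.

E[X] = 43589145600 · (11/15)^{15} = 29972457393249757754368/72081298828125 ≈ 4.15815e+08.


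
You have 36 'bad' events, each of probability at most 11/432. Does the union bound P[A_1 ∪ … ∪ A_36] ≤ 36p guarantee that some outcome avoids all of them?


Union bound: P[∪_{i=1}^{36} A_i] ≤ Σ_i P[A_i] ≤ 36·p = 36·(11/432) = 11/12.
Numerically: 11/12 ≈ 0.917.
Is 11/12 < 1? YES.
Since P[∪ A_i] ≤ 11/12 < 1, the complement has P[∩ A_i^c] ≥ 1 − 11/12 = 1/12 > 0, so some outcome avoids every A_i.

36·p = 11/12 ≈ 0.917; existence CERTIFIED by the union bound.


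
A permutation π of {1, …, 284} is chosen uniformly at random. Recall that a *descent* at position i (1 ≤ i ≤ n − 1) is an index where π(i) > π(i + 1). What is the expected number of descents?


Write X = Σ X_I over i = 1, …, 283, with X_I the indicator of one descent.
There are 283 indicators.
For each fixed i, the pair (π(i), π(i+1)) is a uniformly random ordered pair of distinct values from {1, …, 284}; by symmetry P[π(i) > π(i+1)] = 1/2.
By linearity: E[X] = 283 · (1/2) = (284 − 1) · (1/2) = 283/2 ≈ 141.500.

E[X] = 283/2 = 141.500.


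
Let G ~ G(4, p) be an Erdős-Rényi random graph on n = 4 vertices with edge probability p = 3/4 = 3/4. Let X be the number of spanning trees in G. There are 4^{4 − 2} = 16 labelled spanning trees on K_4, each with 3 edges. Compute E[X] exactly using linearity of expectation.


K_4 has 4^{4 − 2} = 16 labelled spanning trees.
For each such spanning tree H, let X_H = 1 if all 3 edges of H are present in G. Then P[X_H = 1] = p^{3} = (3/4)^{3} = 27/64.
By linearity: E[X] = Σ_H E[X_H] = 16 · p^{3} = 16 · 27/64 = 27/4.
Numerically: E[X] ≈ 6.75.

E[X] = 16 · (3/4)^{3} = 27/4 ≈ 6.75.


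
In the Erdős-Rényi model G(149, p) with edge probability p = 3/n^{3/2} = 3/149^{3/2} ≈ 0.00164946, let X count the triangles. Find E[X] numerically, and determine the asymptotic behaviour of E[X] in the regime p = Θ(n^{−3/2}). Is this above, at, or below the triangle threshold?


Number of potential triangles: C(149, 3) = 540274.
Each occurs with probability p³ ≈ (0.00164946)³ ≈ 4.48771797e-09.
By linearity: E[X] = C(149, 3)·p³ ≈ 540274 · 4.48771797e-09 ≈ 0.002425.
Since α = 3/2 > 1, p = c/n^{3/2} = o(1/n) is below the triangle threshold p ~ 1/n. Asymptotically E[X] ~ (c³/6)·n^{3(1−α)} = (3³/6)·n^{-1.5} → 0, so by Markov's inequality G has no triangles w.h.p.

E[X] ≈ 0.002425; in regime p = Θ(1/n^{3/2}) E[X] tends to 0 (below the triangle threshold p ~ 1/n).


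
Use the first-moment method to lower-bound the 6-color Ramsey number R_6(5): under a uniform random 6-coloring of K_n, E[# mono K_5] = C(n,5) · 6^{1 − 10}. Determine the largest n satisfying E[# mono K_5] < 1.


We need C(n, 5) · 6^{1 − 10} < 1, i.e. C(n, 5) < 6^{10 − 1} = 10077696.
Check values of n near the boundary:
  n = 66: C(66, 5) = 8936928; 8936928 < 10077696? YES
  n = 67: C(67, 5) = 9657648; 9657648 < 10077696? YES
  n = 68: C(68, 5) = 10424128; 10424128 < 10077696? NO
  n = 69: C(69, 5) = 11238513; 11238513 < 10077696? NO
The largest n with C(n, 5) < 10077696 is n = 67 (where E[X] = 67067/69984 ≈ 0.95832). Hence R_6(5) > 67, i.e. R_6(5) ≥ 68.

Largest n = 67; hence R_6(5) > 67.


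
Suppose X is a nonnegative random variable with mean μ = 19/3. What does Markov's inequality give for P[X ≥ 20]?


μ = E[X] = 19/3, a = 20.
Markov: P[X ≥ 20] ≤ μ/a = (19/3)/20 = 19/60.
Numerically: ≈ 0.3167.
(Since a = 20 > μ = 6.3333, the bound 19/60 is < 1 and informative.)

P[X ≥ 20] ≤ 19/60 ≈ 0.3167.


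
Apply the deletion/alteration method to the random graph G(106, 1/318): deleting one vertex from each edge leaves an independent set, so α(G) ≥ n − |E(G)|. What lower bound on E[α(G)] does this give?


E[|E(G)|] = C(106, 2)·p = 5565 · (1/318) = 35/2.
E[α(G)] ≥ n − E[|E(G)|] = 106 − 35/2 = 177/2.
Numerically: ≈ 88.500.
(This is only a lower bound; the true E[α(G)] may be larger.)

E[α(G)] ≥ 177/2 ≈ 88.500.


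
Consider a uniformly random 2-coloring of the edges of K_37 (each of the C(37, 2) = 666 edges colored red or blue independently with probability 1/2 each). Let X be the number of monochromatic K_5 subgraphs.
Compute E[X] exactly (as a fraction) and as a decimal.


Let X = Σ_S X_S over the C(37, 5) = 435897 subsets S of size 5, where X_S = 1 if the K_5 on S is monochromatic.
For a fixed S, the K_5 on S has C(5, 2) = 10 edges. P[all 10 edges red] = (1/2)^10, and likewise for blue, so P[monochromatic] = 2·(1/2)^10 = 2^{1 − 10} = 1/512.
By linearity: E[X] = C(37, 5) · 2^{1 − 10} = 435897 · 1/512 = 435897/512.
Numerically: E[X] ≈ 851.3613.

E[X] = C(37,5)·2^(1−C(5,2)) = 435897/512 ≈ 851.3613.


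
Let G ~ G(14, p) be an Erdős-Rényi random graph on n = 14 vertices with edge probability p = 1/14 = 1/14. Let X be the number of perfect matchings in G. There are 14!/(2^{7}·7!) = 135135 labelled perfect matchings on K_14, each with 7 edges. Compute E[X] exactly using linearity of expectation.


K_14 has 14!/(2^{7}·7!) = 135135 labelled perfect matchings.
For each such perfect matching H, let X_H = 1 if all 7 edges of H are present in G. Then P[X_H = 1] = p^{7} = (1/14)^{7} = 1/105413504.
Summing the indicators: E[X] = Σ_H E[X_H] = 135135 · p^{7} = 135135 · 1/105413504 = 19305/15059072.
Numerically: E[X] ≈ 0.00128195.

E[X] = 135135 · (1/14)^{7} = 19305/15059072 ≈ 0.00128195.


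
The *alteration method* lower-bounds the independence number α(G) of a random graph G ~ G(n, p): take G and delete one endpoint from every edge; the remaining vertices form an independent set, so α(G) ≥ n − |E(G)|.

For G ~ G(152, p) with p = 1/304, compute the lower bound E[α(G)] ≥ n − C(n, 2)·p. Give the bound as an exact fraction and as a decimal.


E[|E(G)|] = C(152, 2)·p = 11476 · (1/304) = 151/4.
E[α(G)] ≥ n − E[|E(G)|] = 152 − 151/4 = 457/4.
Numerically: ≈ 114.250.
(This is only a lower bound; the true E[α(G)] may be larger.)

E[α(G)] ≥ 457/4 ≈ 114.250.


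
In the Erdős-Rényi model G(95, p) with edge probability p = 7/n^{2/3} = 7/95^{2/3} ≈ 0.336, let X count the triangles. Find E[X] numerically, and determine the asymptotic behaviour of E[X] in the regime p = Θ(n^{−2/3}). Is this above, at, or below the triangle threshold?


Number of potential triangles: C(95, 3) = 138415.
Each occurs with probability p³ ≈ (0.336)³ ≈ 3.80055e-02.
By linearity: E[X] = C(95, 3)·p³ ≈ 138415 · 3.80055e-02 ≈ 5260.537.
Since α = 2/3 < 1, p = c/n^{2/3} ≫ 1/n is above the triangle threshold p ~ 1/n. Asymptotically E[X] ~ (c³/6)·n^{3(1−α)} = (7³/6)·n^{1} → ∞; triangles are abundant w.h.p.

E[X] ≈ 5260.537; in regime p = Θ(1/n^{2/3}) E[X] diverges (above the triangle threshold p ~ 1/n).


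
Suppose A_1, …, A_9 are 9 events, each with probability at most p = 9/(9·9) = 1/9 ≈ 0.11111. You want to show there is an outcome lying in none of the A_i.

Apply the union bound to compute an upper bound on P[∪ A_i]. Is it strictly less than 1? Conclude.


Union bound: P[∪_{i=1}^{9} A_i] ≤ Σ_i P[A_i] ≤ 9·p = 9·(1/9) = 1.
Numerically: 1 ≈ 1.00000.
Is 1 < 1? NO.
Since the bound 1 is ≥ 1, the union bound is uninformative here; it does NOT by itself certify existence.

9·p = 1 ≈ 1.00000; existence NOT certified by the union bound.


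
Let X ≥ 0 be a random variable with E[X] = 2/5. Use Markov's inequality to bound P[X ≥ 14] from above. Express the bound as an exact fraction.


μ = E[X] = 2/5, a = 14.
Markov: P[X ≥ 14] ≤ μ/a = (2/5)/14 = 1/35.
Numerically: ≈ 0.0286.
(Since a = 14 > μ = 0.4000, the bound 1/35 is < 1 and informative.)

P[X ≥ 14] ≤ 1/35 ≈ 0.0286.


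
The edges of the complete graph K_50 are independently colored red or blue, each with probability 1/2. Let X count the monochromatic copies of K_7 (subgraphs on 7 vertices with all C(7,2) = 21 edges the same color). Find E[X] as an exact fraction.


Let X = Σ_S X_S over the C(50, 7) = 99884400 subsets S of size 7, where X_S = 1 if the K_7 on S is monochromatic.
For a fixed S, the K_7 on S has C(7, 2) = 21 edges. P[all 21 edges red] = (1/2)^21, and likewise for blue, so P[monochromatic] = 2·(1/2)^21 = 2^{1 − 21} = 1/1048576.
By linearity: E[X] = C(50, 7) · 2^{1 − 21} = 99884400 · 1/1048576 = 6242775/65536.
Numerically: E[X] ≈ 95.25719.

E[X] = C(50,7)·2^(1−C(7,2)) = 6242775/65536 ≈ 95.25719.


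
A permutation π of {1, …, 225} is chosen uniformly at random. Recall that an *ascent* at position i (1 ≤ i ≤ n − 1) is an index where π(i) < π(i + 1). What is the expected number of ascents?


Write X = Σ X_I over i = 1, …, 224, with X_I the indicator of one ascent.
There are 224 indicators.
For each fixed i, the pair (π(i), π(i+1)) is a uniformly random ordered pair of distinct values from {1, …, 225}; by symmetry P[π(i) < π(i+1)] = 1/2.
By linearity: E[X] = 224 · (1/2) = (225 − 1) · (1/2) = 112 ≈ 112.0000.

E[X] = 112 = 112.0000.


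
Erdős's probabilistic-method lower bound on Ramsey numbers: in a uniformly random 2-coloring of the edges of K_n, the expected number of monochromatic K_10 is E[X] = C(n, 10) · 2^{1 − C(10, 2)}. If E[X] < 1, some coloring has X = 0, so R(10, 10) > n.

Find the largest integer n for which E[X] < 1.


We need C(n, 10) · 2^{1 − 45} < 1, i.e. C(n, 10) < 2^{45 − 1} = 17592186044416.
Check values of n near the boundary:
  n = 98: C(98, 10) = 14005614014756; 14005614014756 < 17592186044416? YES
  n = 99: C(99, 10) = 15579278510796; 15579278510796 < 17592186044416? YES
  n = 100: C(100, 10) = 17310309456440; 17310309456440 < 17592186044416? YES
  n = 101: C(101, 10) = 19212541264840; 19212541264840 < 17592186044416? NO
  n = 102: C(102, 10) = 21300860967540; 21300860967540 < 17592186044416? NO
The largest n with C(n, 10) < 17592186044416 is n = 100 (where E[X] = 2163788682055/2199023255552 ≈ 0.983977). Hence R(10, 10) > 100, i.e. R(10, 10) ≥ 101.

Largest n = 100; hence R(10, 10) > 100.


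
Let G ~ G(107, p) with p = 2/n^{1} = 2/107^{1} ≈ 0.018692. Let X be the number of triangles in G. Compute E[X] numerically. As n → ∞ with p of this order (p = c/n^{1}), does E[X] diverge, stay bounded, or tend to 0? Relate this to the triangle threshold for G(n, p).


Number of potential triangles: C(107, 3) = 198485.
Each occurs with probability p³ ≈ (0.018692)³ ≈ 6.5303830e-06.
By linearity: E[X] = C(107, 3)·p³ ≈ 198485 · 6.5303830e-06 ≈ 1.29618.
Here α = 1, so p = 2/n is exactly at the triangle threshold p ~ 1/n. Asymptotically E[X] → c³/6 = 2³/6 = 4/3 ≈ 1.33333, a bounded constant. In this regime the triangle count is asymptotically Poisson(c³/6).

E[X] ≈ 1.29618; in regime p = Θ(1/n^{1}) E[X] stays bounded (at the triangle threshold p ~ 1/n).


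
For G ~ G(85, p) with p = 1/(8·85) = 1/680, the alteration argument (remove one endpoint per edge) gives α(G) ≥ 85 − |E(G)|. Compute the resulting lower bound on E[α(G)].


E[|E(G)|] = C(85, 2)·p = 3570 · (1/680) = 21/4.
E[α(G)] ≥ n − E[|E(G)|] = 85 − 21/4 = 319/4.
Numerically: ≈ 79.750000.
(This is only a lower bound; the true E[α(G)] may be larger.)

E[α(G)] ≥ 319/4 ≈ 79.750000.


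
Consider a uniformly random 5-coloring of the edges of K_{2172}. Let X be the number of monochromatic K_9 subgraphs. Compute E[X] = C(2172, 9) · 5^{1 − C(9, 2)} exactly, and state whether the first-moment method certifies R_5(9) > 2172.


E[X] = C(2172, 9) · 5^{1 − 36} = 2915866900084148060642020 · 5^{−35} = 2915866900084148060642020/2910383045673370361328125.
As a reduced fraction: E[X] = 583173380016829612128404/582076609134674072265625 ≈ 1.002.
Is E[X] < 1? NO.
Since E[X] ≥ 1, the first-moment bound is inconclusive at n = 2172; it does NOT by itself certify R_5(9) > 2172.

E[X] = 583173380016829612128404/582076609134674072265625 ≈ 1.002; E[X] ≥ 1; first-moment method inconclusive here.


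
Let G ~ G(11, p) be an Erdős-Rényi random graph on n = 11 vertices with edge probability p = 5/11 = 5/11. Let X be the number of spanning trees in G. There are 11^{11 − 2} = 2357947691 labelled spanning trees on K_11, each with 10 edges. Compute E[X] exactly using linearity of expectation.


K_11 has 11^{11 − 2} = 2357947691 labelled spanning trees.
For each such spanning tree H, let X_H = 1 if all 10 edges of H are present in G. Then P[X_H = 1] = p^{10} = (5/11)^{10} = 9765625/25937424601.
By linearity of expectation: E[X] = Σ_H E[X_H] = 2357947691 · p^{10} = 2357947691 · 9765625/25937424601 = 9765625/11.
Numerically: E[X] ≈ 887784.

E[X] = 2357947691 · (5/11)^{10} = 9765625/11 ≈ 887784.


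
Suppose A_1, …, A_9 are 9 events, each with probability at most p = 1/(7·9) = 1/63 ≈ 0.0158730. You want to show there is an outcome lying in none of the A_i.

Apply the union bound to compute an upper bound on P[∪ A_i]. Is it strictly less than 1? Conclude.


Union bound: P[∪_{i=1}^{9} A_i] ≤ Σ_i P[A_i] ≤ 9·p = 9·(1/63) = 1/7.
Numerically: 1/7 ≈ 0.1428571.
Is 1/7 < 1? YES.
Since P[∪ A_i] ≤ 1/7 < 1, the complement has P[∩ A_i^c] ≥ 1 − 1/7 = 6/7 > 0, so some outcome avoids every A_i.

9·p = 1/7 ≈ 0.1428571; existence CERTIFIED by the union bound.


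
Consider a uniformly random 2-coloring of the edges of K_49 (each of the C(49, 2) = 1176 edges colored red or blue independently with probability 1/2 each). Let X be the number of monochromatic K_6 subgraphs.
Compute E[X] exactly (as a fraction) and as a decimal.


Let X = Σ_S X_S over the C(49, 6) = 13983816 subsets S of size 6, where X_S = 1 if the K_6 on S is monochromatic.
For a fixed S, the K_6 on S has C(6, 2) = 15 edges. P[all 15 edges red] = (1/2)^15, and likewise for blue, so P[monochromatic] = 2·(1/2)^15 = 2^{1 − 15} = 1/16384.
Summing: E[X] = C(49, 6) · 2^{1 − 15} = 13983816 · 1/16384 = 1747977/2048.
Numerically: E[X] ≈ 853.5044.

E[X] = C(49,6)·2^(1−C(6,2)) = 1747977/2048 ≈ 853.5044.


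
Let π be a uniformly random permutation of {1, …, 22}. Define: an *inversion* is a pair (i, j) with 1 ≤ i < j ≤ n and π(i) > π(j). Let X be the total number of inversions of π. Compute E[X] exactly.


Write X = Σ X_I over the C(22, 2) = 231 pairs i < j, with X_I the indicator of one inversion.
There are 231 indicators.
For each fixed pair i < j, the values π(i) and π(j) are two distinct elements of {1, …, 22} in uniformly random order; by symmetry P[π(i) > π(j)] = 1/2.
By linearity: E[X] = 231 · (1/2) = C(22, 2) · (1/2) = 231/2 = 231/2 ≈ 115.50000.

E[X] = 231/2 = 115.50000.


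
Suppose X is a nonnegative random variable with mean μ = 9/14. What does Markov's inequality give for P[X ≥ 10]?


μ = E[X] = 9/14, a = 10.
Markov: P[X ≥ 10] ≤ μ/a = (9/14)/10 = 9/140.
Numerically: ≈ 0.0643.
(Since a = 10 > μ = 0.6429, the bound 9/140 is < 1 and informative.)

P[X ≥ 10] ≤ 9/140 ≈ 0.0643.


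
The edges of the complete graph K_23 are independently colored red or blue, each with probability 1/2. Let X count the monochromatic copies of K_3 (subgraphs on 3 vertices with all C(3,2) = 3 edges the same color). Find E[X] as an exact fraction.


Let X = Σ_S X_S over the C(23, 3) = 1771 subsets S of size 3, where X_S = 1 if the K_3 on S is monochromatic.
For a fixed S, the K_3 on S has C(3, 2) = 3 edges. P[all 3 edges red] = (1/2)^3, and likewise for blue, so P[monochromatic] = 2·(1/2)^3 = 2^{1 − 3} = 1/4.
By linearity: E[X] = C(23, 3) · 2^{1 − 3} = 1771 · 1/4 = 1771/4.
Numerically: E[X] ≈ 442.7500.

E[X] = C(23,3)·2^(1−C(3,2)) = 1771/4 ≈ 442.7500.


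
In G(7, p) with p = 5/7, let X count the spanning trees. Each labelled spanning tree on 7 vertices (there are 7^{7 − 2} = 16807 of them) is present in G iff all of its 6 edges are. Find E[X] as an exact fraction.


K_7 has 7^{7 − 2} = 16807 labelled spanning trees.
For each such spanning tree H, let X_H = 1 if all 6 edges of H are present in G. Then P[X_H = 1] = p^{6} = (5/7)^{6} = 15625/117649.
Summing the indicators: E[X] = Σ_H E[X_H] = 16807 · p^{6} = 16807 · 15625/117649 = 15625/7.
Numerically: E[X] ≈ 2.23e+03.

E[X] = 16807 · (5/7)^{6} = 15625/7 ≈ 2.23e+03.


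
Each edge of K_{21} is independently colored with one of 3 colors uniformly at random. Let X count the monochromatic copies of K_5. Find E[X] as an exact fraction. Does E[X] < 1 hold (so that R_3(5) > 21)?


E[X] = C(21, 5) · 3^{1 − 10} = 20349 · 3^{−9} = 20349/19683.
As a reduced fraction: E[X] = 2261/2187 ≈ 1.0338363.
Is E[X] < 1? NO.
Since E[X] ≥ 1, the first-moment bound is inconclusive at n = 21; it does NOT by itself certify R_3(5) > 21.

E[X] = 2261/2187 ≈ 1.0338363; E[X] ≥ 1; first-moment method inconclusive here.


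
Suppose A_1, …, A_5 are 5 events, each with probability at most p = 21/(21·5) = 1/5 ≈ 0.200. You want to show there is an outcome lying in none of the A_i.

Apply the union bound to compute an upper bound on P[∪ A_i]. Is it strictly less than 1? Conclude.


Union bound: P[∪_{i=1}^{5} A_i] ≤ Σ_i P[A_i] ≤ 5·p = 5·(1/5) = 1.
Numerically: 1 ≈ 1.000.
Is 1 < 1? NO.
Since the bound 1 is ≥ 1, the union bound is uninformative here; it does NOT by itself certify existence.

5·p = 1 ≈ 1.000; existence NOT certified by the union bound.


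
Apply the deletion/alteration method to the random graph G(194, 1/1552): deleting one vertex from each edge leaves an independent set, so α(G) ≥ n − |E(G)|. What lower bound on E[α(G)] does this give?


E[|E(G)|] = C(194, 2)·p = 18721 · (1/1552) = 193/16.
E[α(G)] ≥ n − E[|E(G)|] = 194 − 193/16 = 2911/16.
Numerically: ≈ 181.938.
(This is only a lower bound; the true E[α(G)] may be larger.)

E[α(G)] ≥ 2911/16 ≈ 181.938.


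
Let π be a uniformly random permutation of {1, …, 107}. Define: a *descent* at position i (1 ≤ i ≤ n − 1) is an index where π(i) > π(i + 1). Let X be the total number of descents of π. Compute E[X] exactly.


Write X = Σ X_I over i = 1, …, 106, with X_I the indicator of one descent.
There are 106 indicators.
For each fixed i, the pair (π(i), π(i+1)) is a uniformly random ordered pair of distinct values from {1, …, 107}; by symmetry P[π(i) > π(i+1)] = 1/2.
By linearity: E[X] = 106 · (1/2) = (107 − 1) · (1/2) = 53 ≈ 53.000000.

E[X] = 53 = 53.000000.


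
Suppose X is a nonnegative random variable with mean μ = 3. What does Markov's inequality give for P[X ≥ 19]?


μ = E[X] = 3, a = 19.
Markov: P[X ≥ 19] ≤ μ/a = (3)/19 = 3/19.
Numerically: ≈ 0.157895.
(Since a = 19 > μ = 3.000000, the bound 3/19 is < 1 and informative.)

P[X ≥ 19] ≤ 3/19 ≈ 0.157895.


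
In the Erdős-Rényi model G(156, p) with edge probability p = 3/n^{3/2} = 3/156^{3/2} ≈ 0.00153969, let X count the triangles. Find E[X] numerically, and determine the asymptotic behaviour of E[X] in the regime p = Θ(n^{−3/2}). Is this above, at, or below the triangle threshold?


Number of potential triangles: C(156, 3) = 620620.
Each occurs with probability p³ ≈ (0.00153969)³ ≈ 3.65008579e-09.
By linearity: E[X] = C(156, 3)·p³ ≈ 620620 · 3.65008579e-09 ≈ 0.002265.
Since α = 3/2 > 1, p = c/n^{3/2} = o(1/n) is below the triangle threshold p ~ 1/n. Asymptotically E[X] ~ (c³/6)·n^{3(1−α)} = (3³/6)·n^{-1.5} → 0, so by Markov's inequality G has no triangles w.h.p.

E[X] ≈ 0.002265; in regime p = Θ(1/n^{3/2}) E[X] tends to 0 (below the triangle threshold p ~ 1/n).


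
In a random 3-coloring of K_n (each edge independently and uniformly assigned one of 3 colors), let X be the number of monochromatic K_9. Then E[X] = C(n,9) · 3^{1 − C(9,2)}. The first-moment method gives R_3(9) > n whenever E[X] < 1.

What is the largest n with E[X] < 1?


We need C(n, 9) · 3^{1 − 36} < 1, i.e. C(n, 9) < 3^{36 − 1} = 50031545098999707.
Check values of n near the boundary:
  n = 296: C(296, 9) = 42513789098994080; 42513789098994080 < 50031545098999707? YES
  n = 297: C(297, 9) = 43842345008337645; 43842345008337645 < 50031545098999707? YES
  n = 298: C(298, 9) = 45207677551849890; 45207677551849890 < 50031545098999707? YES
  n = 299: C(299, 9) = 46610674441390059; 46610674441390059 < 50031545098999707? YES
  n = 300: C(300, 9) = 48052241692154700; 48052241692154700 < 50031545098999707? YES
  n = 301: C(301, 9) = 49533303936090975; 49533303936090975 < 50031545098999707? YES
  n = 302: C(302, 9) = 51054804739588650; 51054804739588650 < 50031545098999707? NO
  n = 303: C(303, 9) = 52617706925494425; 52617706925494425 < 50031545098999707? NO
The largest n with C(n, 9) < 50031545098999707 is n = 301 (where E[X] = 16511101312030325/16677181699666569 ≈ 0.99004). Hence R_3(9) > 301, i.e. R_3(9) ≥ 302.

Largest n = 301; hence R_3(9) > 301.


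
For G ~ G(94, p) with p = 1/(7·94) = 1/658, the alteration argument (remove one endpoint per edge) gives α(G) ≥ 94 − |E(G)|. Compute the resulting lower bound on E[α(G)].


E[|E(G)|] = C(94, 2)·p = 4371 · (1/658) = 93/14.
E[α(G)] ≥ n − E[|E(G)|] = 94 − 93/14 = 1223/14.
Numerically: ≈ 87.3571.
(This is only a lower bound; the true E[α(G)] may be larger.)

E[α(G)] ≥ 1223/14 ≈ 87.3571.


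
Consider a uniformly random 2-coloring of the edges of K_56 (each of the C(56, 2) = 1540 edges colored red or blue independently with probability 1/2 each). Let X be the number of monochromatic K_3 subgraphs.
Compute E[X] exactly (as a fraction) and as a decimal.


Let X = Σ_S X_S over the C(56, 3) = 27720 subsets S of size 3, where X_S = 1 if the K_3 on S is monochromatic.
For a fixed S, the K_3 on S has C(3, 2) = 3 edges. P[all 3 edges red] = (1/2)^3, and likewise for blue, so P[monochromatic] = 2·(1/2)^3 = 2^{1 − 3} = 1/4.
Summing: E[X] = C(56, 3) · 2^{1 − 3} = 27720 · 1/4 = 6930.
Numerically: E[X] ≈ 6930.0000.

E[X] = C(56,3)·2^(1−C(3,2)) = 6930 ≈ 6930.0000.


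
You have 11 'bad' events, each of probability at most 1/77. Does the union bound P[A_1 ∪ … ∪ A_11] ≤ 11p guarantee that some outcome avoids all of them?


Union bound: P[∪_{i=1}^{11} A_i] ≤ Σ_i P[A_i] ≤ 11·p = 11·(1/77) = 1/7.
Numerically: 1/7 ≈ 0.143.
Is 1/7 < 1? YES.
Since P[∪ A_i] ≤ 1/7 < 1, the complement has P[∩ A_i^c] ≥ 1 − 1/7 = 6/7 > 0, so some outcome avoids every A_i.

11·p = 1/7 ≈ 0.143; existence CERTIFIED by the union bound.


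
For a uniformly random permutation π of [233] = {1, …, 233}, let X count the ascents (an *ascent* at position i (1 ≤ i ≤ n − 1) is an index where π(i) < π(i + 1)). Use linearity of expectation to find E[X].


Write X = Σ X_I over i = 1, …, 232, with X_I the indicator of one ascent.
There are 232 indicators.
For each fixed i, the pair (π(i), π(i+1)) is a uniformly random ordered pair of distinct values from {1, …, 233}; by symmetry P[π(i) < π(i+1)] = 1/2.
By linearity: E[X] = 232 · (1/2) = (233 − 1) · (1/2) = 116 ≈ 116.000000.

E[X] = 116 = 116.000000.


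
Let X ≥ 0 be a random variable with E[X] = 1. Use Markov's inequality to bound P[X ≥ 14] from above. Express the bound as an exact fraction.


μ = E[X] = 1, a = 14.
Markov: P[X ≥ 14] ≤ μ/a = (1)/14 = 1/14.
Numerically: ≈ 0.07143.
(Since a = 14 > μ = 1.00000, the bound 1/14 is < 1 and informative.)

P[X ≥ 14] ≤ 1/14 ≈ 0.07143.


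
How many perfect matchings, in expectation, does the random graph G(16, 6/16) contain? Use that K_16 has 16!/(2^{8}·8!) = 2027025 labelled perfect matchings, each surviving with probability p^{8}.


K_16 has 16!/(2^{8}·8!) = 2027025 labelled perfect matchings.
For each such perfect matching H, let X_H = 1 if all 8 edges of H are present in G. Then P[X_H = 1] = p^{8} = (3/8)^{8} = 6561/16777216.
By linearity: E[X] = Σ_H E[X_H] = 2027025 · p^{8} = 2027025 · 6561/16777216 = 13299311025/16777216.
Numerically: E[X] ≈ 792.7.

E[X] = 2027025 · (3/8)^{8} = 13299311025/16777216 ≈ 792.7.


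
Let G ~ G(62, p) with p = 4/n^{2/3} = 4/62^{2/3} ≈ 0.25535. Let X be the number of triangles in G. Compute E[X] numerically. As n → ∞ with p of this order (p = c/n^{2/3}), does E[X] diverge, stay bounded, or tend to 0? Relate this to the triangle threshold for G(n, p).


Number of potential triangles: C(62, 3) = 37820.
Each occurs with probability p³ ≈ (0.25535)³ ≈ 1.6649324e-02.
By linearity: E[X] = C(62, 3)·p³ ≈ 37820 · 1.6649324e-02 ≈ 629.67742.
Since α = 2/3 < 1, p = c/n^{2/3} ≫ 1/n is above the triangle threshold p ~ 1/n. Asymptotically E[X] ~ (c³/6)·n^{3(1−α)} = (4³/6)·n^{1} → ∞; triangles are abundant w.h.p.

E[X] ≈ 629.67742; in regime p = Θ(1/n^{2/3}) E[X] diverges (above the triangle threshold p ~ 1/n).


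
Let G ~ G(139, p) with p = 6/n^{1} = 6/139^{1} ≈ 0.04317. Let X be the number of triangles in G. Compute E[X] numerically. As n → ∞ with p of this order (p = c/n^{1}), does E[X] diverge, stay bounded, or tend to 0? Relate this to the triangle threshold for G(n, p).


Number of potential triangles: C(139, 3) = 437989.
Each occurs with probability p³ ≈ (0.04317)³ ≈ 8.042839e-05.
By linearity: E[X] = C(139, 3)·p³ ≈ 437989 · 8.042839e-05 ≈ 35.2267.
Here α = 1, so p = 6/n is exactly at the triangle threshold p ~ 1/n. Asymptotically E[X] → c³/6 = 6³/6 = 36 ≈ 36.0000, a bounded constant. In this regime the triangle count is asymptotically Poisson(c³/6).

E[X] ≈ 35.2267; in regime p = Θ(1/n^{1}) E[X] stays bounded (at the triangle threshold p ~ 1/n).


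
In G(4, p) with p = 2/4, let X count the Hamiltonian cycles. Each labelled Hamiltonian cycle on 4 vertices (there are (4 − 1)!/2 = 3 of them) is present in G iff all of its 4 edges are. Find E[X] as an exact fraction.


K_4 has (4 − 1)!/2 = 3 labelled Hamiltonian cycles.
For each such Hamiltonian cycle H, let X_H = 1 if all 4 edges of H are present in G. Then P[X_H = 1] = p^{4} = (1/2)^{4} = 1/16.
By linearity: E[X] = Σ_H E[X_H] = 3 · p^{4} = 3 · 1/16 = 3/16.
Numerically: E[X] ≈ 0.1875.

E[X] = 3 · (1/2)^{4} = 3/16 ≈ 0.1875.


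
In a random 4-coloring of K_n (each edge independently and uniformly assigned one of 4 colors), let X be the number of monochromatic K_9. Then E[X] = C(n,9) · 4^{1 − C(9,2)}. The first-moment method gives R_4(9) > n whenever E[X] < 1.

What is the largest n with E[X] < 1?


We need C(n, 9) · 4^{1 − 36} < 1, i.e. C(n, 9) < 4^{36 − 1} = 1180591620717411303424.
Check values of n near the boundary:
  n = 908: C(908, 9) = 1111058428637338083100; 1111058428637338083100 < 1180591620717411303424? YES
  n = 909: C(909, 9) = 1122169012923711463931; 1122169012923711463931 < 1180591620717411303424? YES
  n = 910: C(910, 9) = 1133378248346922788210; 1133378248346922788210 < 1180591620717411303424? YES
  n = 911: C(911, 9) = 1144686900492291197405; 1144686900492291197405 < 1180591620717411303424? YES
  n = 912: C(912, 9) = 1156095740032081475120; 1156095740032081475120 < 1180591620717411303424? YES
  n = 913: C(913, 9) = 1167605542753639808390; 1167605542753639808390 < 1180591620717411303424? YES
  n = 914: C(914, 9) = 1179217089587653905932; 1179217089587653905932 < 1180591620717411303424? YES
  n = 915: C(915, 9) = 1190931166636537885130; 1190931166636537885130 < 1180591620717411303424? NO
  n = 916: C(916, 9) = 1202748565202942340440; 1202748565202942340440 < 1180591620717411303424? NO
The largest n with C(n, 9) < 1180591620717411303424 is n = 914 (where E[X] = 294804272396913476483/295147905179352825856 ≈ 0.9988357). Hence R_4(9) > 914, i.e. R_4(9) ≥ 915.

Largest n = 914; hence R_4(9) > 914.


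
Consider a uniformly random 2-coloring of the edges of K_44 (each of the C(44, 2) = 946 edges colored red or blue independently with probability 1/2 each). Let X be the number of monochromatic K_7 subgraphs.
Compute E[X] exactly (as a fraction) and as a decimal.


Let X = Σ_S X_S over the C(44, 7) = 38320568 subsets S of size 7, where X_S = 1 if the K_7 on S is monochromatic.
For a fixed S, the K_7 on S has C(7, 2) = 21 edges. P[all 21 edges red] = (1/2)^21, and likewise for blue, so P[monochromatic] = 2·(1/2)^21 = 2^{1 − 21} = 1/1048576.
By linearity of expectation: E[X] = C(44, 7) · 2^{1 − 21} = 38320568 · 1/1048576 = 4790071/131072.
Numerically: E[X] ≈ 36.545.

E[X] = C(44,7)·2^(1−C(7,2)) = 4790071/131072 ≈ 36.545.


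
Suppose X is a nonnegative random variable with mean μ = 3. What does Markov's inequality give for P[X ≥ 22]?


μ = E[X] = 3, a = 22.
Markov: P[X ≥ 22] ≤ μ/a = (3)/22 = 3/22.
Numerically: ≈ 0.136.
(Since a = 22 > μ = 3.000, the bound 3/22 is < 1 and informative.)

P[X ≥ 22] ≤ 3/22 ≈ 0.136.


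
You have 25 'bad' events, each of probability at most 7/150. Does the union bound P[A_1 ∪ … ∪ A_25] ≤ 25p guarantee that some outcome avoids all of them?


Union bound: P[∪_{i=1}^{25} A_i] ≤ Σ_i P[A_i] ≤ 25·p = 25·(7/150) = 7/6.
Numerically: 7/6 ≈ 1.166667.
Is 7/6 < 1? NO.
Since the bound 7/6 is ≥ 1, the union bound is uninformative here; it does NOT by itself certify existence.

25·p = 7/6 ≈ 1.166667; existence NOT certified by the union bound.


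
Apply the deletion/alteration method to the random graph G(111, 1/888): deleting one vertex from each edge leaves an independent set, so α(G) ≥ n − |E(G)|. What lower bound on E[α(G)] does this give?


E[|E(G)|] = C(111, 2)·p = 6105 · (1/888) = 55/8.
E[α(G)] ≥ n − E[|E(G)|] = 111 − 55/8 = 833/8.
Numerically: ≈ 104.1250.
(This is only a lower bound; the true E[α(G)] may be larger.)

E[α(G)] ≥ 833/8 ≈ 104.1250.
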